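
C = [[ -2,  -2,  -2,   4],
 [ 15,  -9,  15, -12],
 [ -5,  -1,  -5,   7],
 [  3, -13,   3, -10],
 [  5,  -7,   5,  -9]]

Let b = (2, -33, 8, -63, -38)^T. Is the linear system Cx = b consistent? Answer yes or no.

yes

Row reduce the augmented matrix [C | b].
R2 ← R2 + (15/2)·R1: [0, -24, 0, 18, -18]
R3 ← R3 − (5/2)·R1: [0, 4, 0, -3, 3]
R4 ← R4 + (3/2)·R1: [0, -16, 0, -4, -60]
R5 ← R5 + (5/2)·R1: [0, -12, 0, 1, -33]
R3 ← R3 + (1/6)·R2: [0, 0, 0, 0, 0]
R4 ← R4 − (2/3)·R2: [0, 0, 0, -16, -48]
R5 ← R5 − (1/2)·R2: [0, 0, 0, -8, -24]
Swap R3 ↔ R4
R5 ← R5 − (1/2)·R3: [0, 0, 0, 0, 0]
The echelon form has 3 nonzero rows, and every pivot lies in the first 4 columns, so rank(C) = rank([C|b]) = 3.
The system is consistent.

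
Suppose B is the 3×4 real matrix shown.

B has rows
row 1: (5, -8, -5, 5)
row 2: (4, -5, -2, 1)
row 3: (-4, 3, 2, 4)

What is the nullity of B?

Row reduce to echelon form.
R2 ← R2 − (4/5)·R1: [0, 7/5, 2, -3]
R3 ← R3 + (4/5)·R1: [0, -17/5, -2, 8]
R3 ← R3 + (17/7)·R2: [0, 0, 20/7, 5/7]
3 nonzero rows, so rank(B) = 3.
B has 4 columns; by rank–nullity, nullity = 4 − 3 = 1.

1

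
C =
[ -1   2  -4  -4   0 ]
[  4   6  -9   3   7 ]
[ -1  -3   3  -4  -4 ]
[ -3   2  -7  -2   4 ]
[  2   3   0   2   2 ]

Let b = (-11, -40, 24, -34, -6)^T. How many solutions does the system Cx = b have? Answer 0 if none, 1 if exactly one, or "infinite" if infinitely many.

1

Row reduce the augmented matrix [C | b].
R2 ← R2 + (4)·R1: [0, 14, -25, -13, 7, -84]
R3 ← R3 − R1: [0, -5, 7, 0, -4, 35]
R4 ← R4 − (3)·R1: [0, -4, 5, 10, 4, -1]
R5 ← R5 + (2)·R1: [0, 7, -8, -6, 2, -28]
R3 ← R3 + (5/14)·R2: [0, 0, -27/14, -65/14, -3/2, 5]
R4 ← R4 + (2/7)·R2: [0, 0, -15/7, 44/7, 6, -25]
R5 ← R5 − (1/2)·R2: [0, 0, 9/2, 1/2, -3/2, 14]
R4 ← R4 − (10/9)·R3: [0, 0, 0, 103/9, 23/3, -275/9]
R5 ← R5 + (7/3)·R3: [0, 0, 0, -31/3, -5, 77/3]
R5 ← R5 + (93/103)·R4: [0, 0, 0, 0, 198/103, -198/103]
The echelon form has 5 nonzero rows, and every pivot lies in the first 5 columns, so rank(C) = rank([C|b]) = 5.
The system is consistent.
rank = 5 = number of unknowns, so the solution is unique.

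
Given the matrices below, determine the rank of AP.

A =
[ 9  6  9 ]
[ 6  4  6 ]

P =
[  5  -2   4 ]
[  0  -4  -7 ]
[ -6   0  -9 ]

1

First compute AP:
[[ -9, -42, -87],
 [ -6, -28, -58]]
Now row reduce the product.
R2 ← R2 − (2/3)·R1: [0, 0, 0]
1 nonzero row, so rank(AP) = 1.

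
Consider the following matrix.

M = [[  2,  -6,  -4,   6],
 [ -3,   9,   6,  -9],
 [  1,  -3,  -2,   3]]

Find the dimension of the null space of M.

3

Row reduce to echelon form.
R2 ← R2 + (3/2)·R1: [0, 0, 0, 0]
R3 ← R3 − (1/2)·R1: [0, 0, 0, 0]
1 nonzero row, so rank(M) = 1.
M has 4 columns; by rank–nullity, nullity = 4 − 1 = 3.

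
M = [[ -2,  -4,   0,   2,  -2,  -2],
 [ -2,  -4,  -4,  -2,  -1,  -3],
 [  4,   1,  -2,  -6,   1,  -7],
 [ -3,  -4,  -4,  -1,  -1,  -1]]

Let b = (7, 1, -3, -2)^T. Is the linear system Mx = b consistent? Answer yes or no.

Row reduce the augmented matrix [M | b].
R2 ← R2 − R1: [0, 0, -4, -4, 1, -1, -6]
R3 ← R3 + (2)·R1: [0, -7, -2, -2, -3, -11, 11]
R4 ← R4 − (3/2)·R1: [0, 2, -4, -4, 2, 2, -25/2]
Swap R2 ↔ R3
R4 ← R4 + (2/7)·R2: [0, 0, -32/7, -32/7, 8/7, -8/7, -131/14]
R4 ← R4 − (8/7)·R3: [0, 0, 0, 0, 0, 0, -5/2]
The echelon form has 4 nonzero rows; the last pivot sits in the augmented column, so rank(M) = 3 but rank([M|b]) = 4.
Since the ranks differ, the system is inconsistent.

no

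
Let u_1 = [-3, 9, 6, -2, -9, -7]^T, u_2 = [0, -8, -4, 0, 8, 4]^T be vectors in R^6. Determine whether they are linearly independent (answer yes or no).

Form the matrix with these vectors as rows and row reduce.
2 nonzero rows, so the 2 vectors span a space of dimension 2.
Since 2 = 2, the vectors are linearly independent.

yes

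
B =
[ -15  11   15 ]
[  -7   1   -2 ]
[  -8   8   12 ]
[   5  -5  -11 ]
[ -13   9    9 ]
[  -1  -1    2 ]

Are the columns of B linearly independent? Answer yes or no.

yes

Row reduce B to echelon form.
R2 ← R2 − (7/15)·R1: [0, -62/15, -9]
R3 ← R3 − (8/15)·R1: [0, 32/15, 4]
R4 ← R4 + (1/3)·R1: [0, -4/3, -6]
R5 ← R5 − (13/15)·R1: [0, -8/15, -4]
R6 ← R6 − (1/15)·R1: [0, -26/15, 1]
R3 ← R3 + (16/31)·R2: [0, 0, -20/31]
R4 ← R4 − (10/31)·R2: [0, 0, -96/31]
R5 ← R5 − (4/31)·R2: [0, 0, -88/31]
R6 ← R6 − (13/31)·R2: [0, 0, 148/31]
R4 ← R4 − (24/5)·R3: [0, 0, 0]
R5 ← R5 − (22/5)·R3: [0, 0, 0]
R6 ← R6 + (37/5)·R3: [0, 0, 0]
3 pivots among 3 columns.
Every column is a pivot column, so the columns are linearly independent.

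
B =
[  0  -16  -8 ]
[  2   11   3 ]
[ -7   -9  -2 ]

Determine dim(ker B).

0

Row reduce to echelon form.
Swap R1 ↔ R2
R3 ← R3 + (7/2)·R1: [0, 59/2, 17/2]
R3 ← R3 + (59/32)·R2: [0, 0, -25/4]
3 nonzero rows, so rank(B) = 3.
B has 3 columns; by rank–nullity, nullity = 3 − 3 = 0.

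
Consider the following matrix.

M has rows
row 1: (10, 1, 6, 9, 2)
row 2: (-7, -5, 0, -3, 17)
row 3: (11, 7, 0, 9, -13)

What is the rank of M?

3

Row reduce to echelon form.
R2 ← R2 + (7/10)·R1: [0, -43/10, 21/5, 33/10, 92/5]
R3 ← R3 − (11/10)·R1: [0, 59/10, -33/5, -9/10, -76/5]
R3 ← R3 + (59/43)·R2: [0, 0, -36/43, 156/43, 432/43]
Echelon form has 3 nonzero rows, so rank(M) = 3.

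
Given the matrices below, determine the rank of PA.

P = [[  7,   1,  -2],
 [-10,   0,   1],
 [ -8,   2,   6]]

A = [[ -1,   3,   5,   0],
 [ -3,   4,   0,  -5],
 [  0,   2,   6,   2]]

First compute PA:
[[-10,  21,  23,  -9],
 [ 10, -28, -44,   2],
 [  2,  -4,  -4,   2]]
Now row reduce the product.
R2 ← R2 + R1: [0, -7, -21, -7]
R3 ← R3 + (1/5)·R1: [0, 1/5, 3/5, 1/5]
R3 ← R3 + (1/35)·R2: [0, 0, 0, 0]
2 nonzero rows, so rank(PA) = 2.

2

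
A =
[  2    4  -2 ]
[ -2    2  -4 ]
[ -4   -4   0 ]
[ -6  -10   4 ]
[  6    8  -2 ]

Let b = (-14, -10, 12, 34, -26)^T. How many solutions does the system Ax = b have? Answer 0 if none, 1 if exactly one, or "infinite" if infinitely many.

Row reduce the augmented matrix [A | b].
R2 ← R2 + R1: [0, 6, -6, -24]
R3 ← R3 + (2)·R1: [0, 4, -4, -16]
R4 ← R4 + (3)·R1: [0, 2, -2, -8]
R5 ← R5 − (3)·R1: [0, -4, 4, 16]
R3 ← R3 − (2/3)·R2: [0, 0, 0, 0]
R4 ← R4 − (1/3)·R2: [0, 0, 0, 0]
R5 ← R5 + (2/3)·R2: [0, 0, 0, 0]
The echelon form has 2 nonzero rows, and every pivot lies in the first 3 columns, so rank(A) = rank([A|b]) = 2.
The system is consistent.
rank = 2 < 3 unknowns, so there are infinitely many solutions.

infinite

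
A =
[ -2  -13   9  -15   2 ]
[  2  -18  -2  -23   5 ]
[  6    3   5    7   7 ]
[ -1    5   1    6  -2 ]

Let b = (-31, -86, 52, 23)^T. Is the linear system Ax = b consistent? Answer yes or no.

Row reduce the augmented matrix [A | b].
R2 ← R2 + R1: [0, -31, 7, -38, 7, -117]
R3 ← R3 + (3)·R1: [0, -36, 32, -38, 13, -41]
R4 ← R4 − (1/2)·R1: [0, 23/2, -7/2, 27/2, -3, 77/2]
R3 ← R3 − (36/31)·R2: [0, 0, 740/31, 190/31, 151/31, 2941/31]
R4 ← R4 + (23/62)·R2: [0, 0, -28/31, -37/62, -25/62, -152/31]
R4 ← R4 + (7/185)·R3: [0, 0, 0, -27/74, -81/370, -243/185]
The echelon form has 4 nonzero rows, and every pivot lies in the first 5 columns, so rank(A) = rank([A|b]) = 4.
The system is consistent.

yes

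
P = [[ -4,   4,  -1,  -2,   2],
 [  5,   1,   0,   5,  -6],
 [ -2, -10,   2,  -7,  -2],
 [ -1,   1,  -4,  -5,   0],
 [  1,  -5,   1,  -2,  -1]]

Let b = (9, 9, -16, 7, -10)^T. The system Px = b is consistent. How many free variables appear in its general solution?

0

Row reduce the augmented matrix [P | b].
R2 ← R2 + (5/4)·R1: [0, 6, -5/4, 5/2, -7/2, 81/4]
R3 ← R3 − (1/2)·R1: [0, -12, 5/2, -6, -3, -41/2]
R4 ← R4 − (1/4)·R1: [0, 0, -15/4, -9/2, -1/2, 19/4]
R5 ← R5 + (1/4)·R1: [0, -4, 3/4, -5/2, -1/2, -31/4]
R3 ← R3 + (2)·R2: [0, 0, 0, -1, -10, 20]
R5 ← R5 + (2/3)·R2: [0, 0, -1/12, -5/6, -17/6, 23/4]
Swap R3 ↔ R4
R5 ← R5 − (1/45)·R3: [0, 0, 0, -11/15, -127/45, 254/45]
R5 ← R5 − (11/15)·R4: [0, 0, 0, 0, 203/45, -406/45]
The echelon form has 5 nonzero rows, and every pivot lies in the first 5 columns, so rank(P) = rank([P|b]) = 5.
The system is consistent.
Free variables = (unknowns) − (rank) = 5 − 5 = 0.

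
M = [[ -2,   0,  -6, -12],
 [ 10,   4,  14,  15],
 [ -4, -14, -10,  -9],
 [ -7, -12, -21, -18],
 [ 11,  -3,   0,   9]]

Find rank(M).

4

Row reduce to echelon form.
R2 ← R2 + (5)·R1: [0, 4, -16, -45]
R3 ← R3 − (2)·R1: [0, -14, 2, 15]
R4 ← R4 − (7/2)·R1: [0, -12, 0, 24]
R5 ← R5 + (11/2)·R1: [0, -3, -33, -57]
R3 ← R3 + (7/2)·R2: [0, 0, -54, -285/2]
R4 ← R4 + (3)·R2: [0, 0, -48, -111]
R5 ← R5 + (3/4)·R2: [0, 0, -45, -363/4]
R4 ← R4 − (8/9)·R3: [0, 0, 0, 47/3]
R5 ← R5 − (5/6)·R3: [0, 0, 0, 28]
R5 ← R5 − (84/47)·R4: [0, 0, 0, 0]
Echelon form has 4 nonzero rows, so rank(M) = 4.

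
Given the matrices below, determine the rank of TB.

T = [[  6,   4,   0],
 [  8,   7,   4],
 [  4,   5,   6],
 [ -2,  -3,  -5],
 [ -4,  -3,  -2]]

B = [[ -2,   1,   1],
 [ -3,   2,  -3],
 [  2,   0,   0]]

3

First compute TB:
[[-24,  14,  -6],
 [-29,  22, -13],
 [-11,  14, -11],
 [  3,  -8,   7],
 [ 13, -10,   5]]
Now row reduce the product.
R2 ← R2 − (29/24)·R1: [0, 61/12, -23/4]
R3 ← R3 − (11/24)·R1: [0, 91/12, -33/4]
R4 ← R4 + (1/8)·R1: [0, -25/4, 25/4]
R5 ← R5 + (13/24)·R1: [0, -29/12, 7/4]
R3 ← R3 − (91/61)·R2: [0, 0, 20/61]
R4 ← R4 + (75/61)·R2: [0, 0, -50/61]
R5 ← R5 + (29/61)·R2: [0, 0, -60/61]
R4 ← R4 + (5/2)·R3: [0, 0, 0]
R5 ← R5 + (3)·R3: [0, 0, 0]
3 nonzero rows, so rank(TB) = 3.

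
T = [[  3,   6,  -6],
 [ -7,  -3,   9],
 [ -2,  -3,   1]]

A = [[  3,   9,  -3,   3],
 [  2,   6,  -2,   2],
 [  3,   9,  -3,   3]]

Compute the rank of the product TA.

First compute TA:
[[  3,   9,  -3,   3],
 [  0,   0,   0,   0],
 [ -9, -27,   9,  -9]]
Now row reduce the product.
R3 ← R3 + (3)·R1: [0, 0, 0, 0]
1 nonzero row, so rank(TA) = 1.

1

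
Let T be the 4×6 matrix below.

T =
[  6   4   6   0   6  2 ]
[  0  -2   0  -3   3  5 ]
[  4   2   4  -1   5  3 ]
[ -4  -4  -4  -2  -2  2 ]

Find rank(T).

Row reduce to echelon form.
R3 ← R3 − (2/3)·R1: [0, -2/3, 0, -1, 1, 5/3]
R4 ← R4 + (2/3)·R1: [0, -4/3, 0, -2, 2, 10/3]
R3 ← R3 − (1/3)·R2: [0, 0, 0, 0, 0, 0]
R4 ← R4 − (2/3)·R2: [0, 0, 0, 0, 0, 0]
Echelon form has 2 nonzero rows, so rank(T) = 2.

2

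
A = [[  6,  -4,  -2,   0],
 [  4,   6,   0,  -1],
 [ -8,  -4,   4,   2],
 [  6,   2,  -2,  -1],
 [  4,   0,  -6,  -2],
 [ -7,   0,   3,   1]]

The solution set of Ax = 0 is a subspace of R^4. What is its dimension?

1

Row reduce to echelon form.
R2 ← R2 − (2/3)·R1: [0, 26/3, 4/3, -1]
R3 ← R3 + (4/3)·R1: [0, -28/3, 4/3, 2]
R4 ← R4 − R1: [0, 6, 0, -1]
R5 ← R5 − (2/3)·R1: [0, 8/3, -14/3, -2]
R6 ← R6 + (7/6)·R1: [0, -14/3, 2/3, 1]
R3 ← R3 + (14/13)·R2: [0, 0, 36/13, 12/13]
R4 ← R4 − (9/13)·R2: [0, 0, -12/13, -4/13]
R5 ← R5 − (4/13)·R2: [0, 0, -66/13, -22/13]
R6 ← R6 + (7/13)·R2: [0, 0, 18/13, 6/13]
R4 ← R4 + (1/3)·R3: [0, 0, 0, 0]
R5 ← R5 + (11/6)·R3: [0, 0, 0, 0]
R6 ← R6 − (1/2)·R3: [0, 0, 0, 0]
3 nonzero rows, so rank(A) = 3.
A has 4 columns; by rank–nullity, nullity = 4 − 3 = 1.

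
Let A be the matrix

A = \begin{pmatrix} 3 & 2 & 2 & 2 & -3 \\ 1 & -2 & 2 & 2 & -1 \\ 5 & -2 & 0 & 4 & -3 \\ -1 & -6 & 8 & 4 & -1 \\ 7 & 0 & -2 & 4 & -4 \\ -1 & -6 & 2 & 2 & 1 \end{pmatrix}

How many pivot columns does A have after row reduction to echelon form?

Row reduce to echelon form.
R2 ← R2 − (1/3)·R1: [0, -8/3, 4/3, 4/3, 0]
R3 ← R3 − (5/3)·R1: [0, -16/3, -10/3, 2/3, 2]
R4 ← R4 + (1/3)·R1: [0, -16/3, 26/3, 14/3, -2]
R5 ← R5 − (7/3)·R1: [0, -14/3, -20/3, -2/3, 3]
R6 ← R6 + (1/3)·R1: [0, -16/3, 8/3, 8/3, 0]
R3 ← R3 − (2)·R2: [0, 0, -6, -2, 2]
R4 ← R4 − (2)·R2: [0, 0, 6, 2, -2]
R5 ← R5 − (7/4)·R2: [0, 0, -9, -3, 3]
R6 ← R6 − (2)·R2: [0, 0, 0, 0, 0]
R4 ← R4 + R3: [0, 0, 0, 0, 0]
R5 ← R5 − (3/2)·R3: [0, 0, 0, 0, 0]
Echelon form has 3 nonzero rows, so rank(A) = 3.
Each nonzero row contributes one pivot column: 3 pivot columns.

3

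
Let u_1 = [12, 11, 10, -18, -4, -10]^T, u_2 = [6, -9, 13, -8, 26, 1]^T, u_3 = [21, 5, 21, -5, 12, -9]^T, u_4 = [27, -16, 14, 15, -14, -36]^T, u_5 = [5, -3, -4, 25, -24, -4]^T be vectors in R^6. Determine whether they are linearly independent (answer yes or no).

Form the matrix with these vectors as rows and row reduce.
R2 ← R2 − (1/2)·R1: [0, -29/2, 8, 1, 28, 6]
R3 ← R3 − (7/4)·R1: [0, -57/4, 7/2, 53/2, 19, 17/2]
R4 ← R4 − (9/4)·R1: [0, -163/4, -17/2, 111/2, -5, -27/2]
R5 ← R5 − (5/12)·R1: [0, -91/12, -49/6, 65/2, -67/3, 1/6]
R3 ← R3 − (57/58)·R2: [0, 0, -253/58, 740/29, -247/29, 151/58]
R4 ← R4 − (163/58)·R2: [0, 0, -1797/58, 1528/29, -2427/29, -1761/58]
R5 ← R5 − (91/174)·R2: [0, 0, -2149/174, 2782/87, -3217/87, -517/174]
R4 ← R4 − (1797/253)·R3: [0, 0, 0, -32524/253, -5868/253, -12360/253]
R5 ← R5 − (2149/759)·R3: [0, 0, 0, -30566/759, -3254/253, -7850/759]
R5 ← R5 − (15283/48786)·R4: [0, 0, 0, 0, -45500/8131, 121030/24393]
5 nonzero rows, so the 5 vectors span a space of dimension 5.
Since 5 = 5, the vectors are linearly independent.

yes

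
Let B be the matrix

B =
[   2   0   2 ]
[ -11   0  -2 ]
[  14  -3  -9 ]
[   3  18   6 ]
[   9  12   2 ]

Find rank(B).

Row reduce to echelon form.
R2 ← R2 + (11/2)·R1: [0, 0, 9]
R3 ← R3 − (7)·R1: [0, -3, -23]
R4 ← R4 − (3/2)·R1: [0, 18, 3]
R5 ← R5 − (9/2)·R1: [0, 12, -7]
Swap R2 ↔ R3
R4 ← R4 + (6)·R2: [0, 0, -135]
R5 ← R5 + (4)·R2: [0, 0, -99]
R4 ← R4 + (15)·R3: [0, 0, 0]
R5 ← R5 + (11)·R3: [0, 0, 0]
Echelon form has 3 nonzero rows, so rank(B) = 3.

3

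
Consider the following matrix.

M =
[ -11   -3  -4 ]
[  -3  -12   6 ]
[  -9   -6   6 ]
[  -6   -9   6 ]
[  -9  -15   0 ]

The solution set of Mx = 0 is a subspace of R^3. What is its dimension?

0

Row reduce to echelon form.
R2 ← R2 − (3/11)·R1: [0, -123/11, 78/11]
R3 ← R3 − (9/11)·R1: [0, -39/11, 102/11]
R4 ← R4 − (6/11)·R1: [0, -81/11, 90/11]
R5 ← R5 − (9/11)·R1: [0, -138/11, 36/11]
R3 ← R3 − (13/41)·R2: [0, 0, 288/41]
R4 ← R4 − (27/41)·R2: [0, 0, 144/41]
R5 ← R5 − (46/41)·R2: [0, 0, -192/41]
R4 ← R4 − (1/2)·R3: [0, 0, 0]
R5 ← R5 + (2/3)·R3: [0, 0, 0]
3 nonzero rows, so rank(M) = 3.
M has 3 columns; by rank–nullity, nullity = 3 − 3 = 0.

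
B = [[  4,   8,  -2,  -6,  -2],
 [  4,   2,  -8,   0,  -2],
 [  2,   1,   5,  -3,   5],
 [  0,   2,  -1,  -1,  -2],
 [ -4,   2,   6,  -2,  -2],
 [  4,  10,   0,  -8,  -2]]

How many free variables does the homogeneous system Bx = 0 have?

2

Row reduce to echelon form.
R2 ← R2 − R1: [0, -6, -6, 6, 0]
R3 ← R3 − (1/2)·R1: [0, -3, 6, 0, 6]
R5 ← R5 + R1: [0, 10, 4, -8, -4]
R6 ← R6 − R1: [0, 2, 2, -2, 0]
R3 ← R3 − (1/2)·R2: [0, 0, 9, -3, 6]
R4 ← R4 + (1/3)·R2: [0, 0, -3, 1, -2]
R5 ← R5 + (5/3)·R2: [0, 0, -6, 2, -4]
R6 ← R6 + (1/3)·R2: [0, 0, 0, 0, 0]
R4 ← R4 + (1/3)·R3: [0, 0, 0, 0, 0]
R5 ← R5 + (2/3)·R3: [0, 0, 0, 0, 0]
3 nonzero rows, so rank(B) = 3.
B has 5 columns; by rank–nullity, nullity = 5 − 3 = 2.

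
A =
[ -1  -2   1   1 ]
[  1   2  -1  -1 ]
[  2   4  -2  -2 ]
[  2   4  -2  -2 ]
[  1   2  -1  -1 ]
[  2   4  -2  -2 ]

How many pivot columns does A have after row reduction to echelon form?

1

Row reduce to echelon form.
R2 ← R2 + R1: [0, 0, 0, 0]
R3 ← R3 + (2)·R1: [0, 0, 0, 0]
R4 ← R4 + (2)·R1: [0, 0, 0, 0]
R5 ← R5 + R1: [0, 0, 0, 0]
R6 ← R6 + (2)·R1: [0, 0, 0, 0]
Echelon form has 1 nonzero row, so rank(A) = 1.
Each nonzero row contributes one pivot column: 1 pivot columns.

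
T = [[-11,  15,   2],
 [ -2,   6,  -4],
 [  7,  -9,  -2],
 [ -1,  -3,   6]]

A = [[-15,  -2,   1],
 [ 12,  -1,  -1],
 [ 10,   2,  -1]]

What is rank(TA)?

First compute TA:
[[365,  11, -28],
 [ 62, -10,  -4],
 [-233,  -9,  18],
 [ 39,  17,  -4]]
Now row reduce the product.
R2 ← R2 − (62/365)·R1: [0, -4332/365, 276/365]
R3 ← R3 + (233/365)·R1: [0, -722/365, 46/365]
R4 ← R4 − (39/365)·R1: [0, 5776/365, -368/365]
R3 ← R3 − (1/6)·R2: [0, 0, 0]
R4 ← R4 + (4/3)·R2: [0, 0, 0]
2 nonzero rows, so rank(TA) = 2.

2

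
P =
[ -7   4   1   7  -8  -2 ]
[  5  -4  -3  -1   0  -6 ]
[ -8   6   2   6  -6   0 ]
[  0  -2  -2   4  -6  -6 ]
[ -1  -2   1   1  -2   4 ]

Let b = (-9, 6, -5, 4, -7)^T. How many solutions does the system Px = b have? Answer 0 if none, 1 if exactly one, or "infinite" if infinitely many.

0

Row reduce the augmented matrix [P | b].
R2 ← R2 + (5/7)·R1: [0, -8/7, -16/7, 4, -40/7, -52/7, -3/7]
R3 ← R3 − (8/7)·R1: [0, 10/7, 6/7, -2, 22/7, 16/7, 37/7]
R5 ← R5 − (1/7)·R1: [0, -18/7, 6/7, 0, -6/7, 30/7, -40/7]
R3 ← R3 + (5/4)·R2: [0, 0, -2, 3, -4, -7, 19/4]
R4 ← R4 − (7/4)·R2: [0, 0, 2, -3, 4, 7, 19/4]
R5 ← R5 − (9/4)·R2: [0, 0, 6, -9, 12, 21, -19/4]
R4 ← R4 + R3: [0, 0, 0, 0, 0, 0, 19/2]
R5 ← R5 + (3)·R3: [0, 0, 0, 0, 0, 0, 19/2]
R5 ← R5 − R4: [0, 0, 0, 0, 0, 0, 0]
The echelon form has 4 nonzero rows; the last pivot sits in the augmented column, so rank(P) = 3 but rank([P|b]) = 4.
Since the ranks differ, the system is inconsistent.
It has no solutions.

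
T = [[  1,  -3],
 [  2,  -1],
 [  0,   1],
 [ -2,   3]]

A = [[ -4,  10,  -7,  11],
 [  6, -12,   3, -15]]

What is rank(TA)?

2

First compute TA:
[[-22,  46, -16,  56],
 [-14,  32, -17,  37],
 [  6, -12,   3, -15],
 [ 26, -56,  23, -67]]
Now row reduce the product.
R2 ← R2 − (7/11)·R1: [0, 30/11, -75/11, 15/11]
R3 ← R3 + (3/11)·R1: [0, 6/11, -15/11, 3/11]
R4 ← R4 + (13/11)·R1: [0, -18/11, 45/11, -9/11]
R3 ← R3 − (1/5)·R2: [0, 0, 0, 0]
R4 ← R4 + (3/5)·R2: [0, 0, 0, 0]
2 nonzero rows, so rank(TA) = 2.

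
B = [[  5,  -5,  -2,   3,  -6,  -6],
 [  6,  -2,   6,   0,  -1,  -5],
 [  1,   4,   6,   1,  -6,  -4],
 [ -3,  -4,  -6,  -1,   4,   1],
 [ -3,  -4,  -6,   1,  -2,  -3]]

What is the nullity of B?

1

Row reduce to echelon form.
R2 ← R2 − (6/5)·R1: [0, 4, 42/5, -18/5, 31/5, 11/5]
R3 ← R3 − (1/5)·R1: [0, 5, 32/5, 2/5, -24/5, -14/5]
R4 ← R4 + (3/5)·R1: [0, -7, -36/5, 4/5, 2/5, -13/5]
R5 ← R5 + (3/5)·R1: [0, -7, -36/5, 14/5, -28/5, -33/5]
R3 ← R3 − (5/4)·R2: [0, 0, -41/10, 49/10, -251/20, -111/20]
R4 ← R4 + (7/4)·R2: [0, 0, 15/2, -11/2, 45/4, 5/4]
R5 ← R5 + (7/4)·R2: [0, 0, 15/2, -7/2, 21/4, -11/4]
R4 ← R4 + (75/41)·R3: [0, 0, 0, 142/41, -480/41, -365/41]
R5 ← R5 + (75/41)·R3: [0, 0, 0, 224/41, -726/41, -529/41]
R5 ← R5 − (112/71)·R4: [0, 0, 0, 0, 54/71, 81/71]
5 nonzero rows, so rank(B) = 5.
B has 6 columns; by rank–nullity, nullity = 6 − 5 = 1.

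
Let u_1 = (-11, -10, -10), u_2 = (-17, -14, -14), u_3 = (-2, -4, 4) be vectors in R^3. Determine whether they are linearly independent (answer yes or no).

Form the matrix with these vectors as rows and row reduce.
R2 ← R2 − (17/11)·R1: [0, 16/11, 16/11]
R3 ← R3 − (2/11)·R1: [0, -24/11, 64/11]
R3 ← R3 + (3/2)·R2: [0, 0, 8]
3 nonzero rows, so the 3 vectors span a space of dimension 3.
Since 3 = 3, the vectors are linearly independent.

yes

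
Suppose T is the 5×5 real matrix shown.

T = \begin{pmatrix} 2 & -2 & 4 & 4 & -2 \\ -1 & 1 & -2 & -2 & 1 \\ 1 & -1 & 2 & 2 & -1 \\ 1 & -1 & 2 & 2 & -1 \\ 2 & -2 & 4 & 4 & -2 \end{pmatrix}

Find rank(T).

1

Row reduce to echelon form.
R2 ← R2 + (1/2)·R1: [0, 0, 0, 0, 0]
R3 ← R3 − (1/2)·R1: [0, 0, 0, 0, 0]
R4 ← R4 − (1/2)·R1: [0, 0, 0, 0, 0]
R5 ← R5 − R1: [0, 0, 0, 0, 0]
Echelon form has 1 nonzero row, so rank(T) = 1.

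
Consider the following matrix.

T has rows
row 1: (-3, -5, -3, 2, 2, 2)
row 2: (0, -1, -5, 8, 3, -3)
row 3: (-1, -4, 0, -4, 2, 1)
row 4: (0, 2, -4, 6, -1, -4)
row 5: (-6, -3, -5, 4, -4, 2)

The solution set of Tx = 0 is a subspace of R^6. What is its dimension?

2

Row reduce to echelon form.
R3 ← R3 − (1/3)·R1: [0, -7/3, 1, -14/3, 4/3, 1/3]
R5 ← R5 − (2)·R1: [0, 7, 1, 0, -8, -2]
R3 ← R3 − (7/3)·R2: [0, 0, 38/3, -70/3, -17/3, 22/3]
R4 ← R4 + (2)·R2: [0, 0, -14, 22, 5, -10]
R5 ← R5 + (7)·R2: [0, 0, -34, 56, 13, -23]
R4 ← R4 + (21/19)·R3: [0, 0, 0, -72/19, -24/19, -36/19]
R5 ← R5 + (51/19)·R3: [0, 0, 0, -126/19, -42/19, -63/19]
R5 ← R5 − (7/4)·R4: [0, 0, 0, 0, 0, 0]
4 nonzero rows, so rank(T) = 4.
T has 6 columns; by rank–nullity, nullity = 6 − 4 = 2.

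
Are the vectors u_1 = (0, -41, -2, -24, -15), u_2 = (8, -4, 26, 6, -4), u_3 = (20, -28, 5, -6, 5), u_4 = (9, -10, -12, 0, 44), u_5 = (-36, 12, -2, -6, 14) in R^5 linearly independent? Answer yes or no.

yes

Form the matrix with these vectors as rows and row reduce.
Swap R1 ↔ R2
R3 ← R3 − (5/2)·R1: [0, -18, -60, -21, 15]
R4 ← R4 − (9/8)·R1: [0, -11/2, -165/4, -27/4, 97/2]
R5 ← R5 + (9/2)·R1: [0, -6, 115, 21, -4]
R3 ← R3 − (18/41)·R2: [0, 0, -2424/41, -429/41, 885/41]
R4 ← R4 − (11/82)·R2: [0, 0, -6721/164, -579/164, 2071/41]
R5 ← R5 − (6/41)·R2: [0, 0, 4727/41, 1005/41, -74/41]
R4 ← R4 − (6721/9696)·R3: [0, 0, 0, 12031/3232, 114897/3232]
R5 ← R5 + (4727/2424)·R3: [0, 0, 0, 3319/808, 32553/808]
R5 ← R5 − (13276/12031)·R4: [0, 0, 0, 0, 12750/12031]
5 nonzero rows, so the 5 vectors span a space of dimension 5.
Since 5 = 5, the vectors are linearly independent.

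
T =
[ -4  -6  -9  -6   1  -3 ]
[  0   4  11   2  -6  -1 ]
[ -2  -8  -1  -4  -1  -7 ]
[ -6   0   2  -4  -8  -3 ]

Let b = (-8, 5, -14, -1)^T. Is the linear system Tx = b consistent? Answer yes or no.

Row reduce the augmented matrix [T | b].
R3 ← R3 − (1/2)·R1: [0, -5, 7/2, -1, -3/2, -11/2, -10]
R4 ← R4 − (3/2)·R1: [0, 9, 31/2, 5, -19/2, 3/2, 11]
R3 ← R3 + (5/4)·R2: [0, 0, 69/4, 3/2, -9, -27/4, -15/4]
R4 ← R4 − (9/4)·R2: [0, 0, -37/4, 1/2, 4, 15/4, -1/4]
R4 ← R4 + (37/69)·R3: [0, 0, 0, 30/23, -19/23, 3/23, -52/23]
The echelon form has 4 nonzero rows, and every pivot lies in the first 6 columns, so rank(T) = rank([T|b]) = 4.
The system is consistent.

yes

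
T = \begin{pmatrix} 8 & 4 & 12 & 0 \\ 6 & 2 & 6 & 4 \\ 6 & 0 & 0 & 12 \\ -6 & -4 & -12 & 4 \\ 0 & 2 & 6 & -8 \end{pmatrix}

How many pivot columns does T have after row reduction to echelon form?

2

Row reduce to echelon form.
R2 ← R2 − (3/4)·R1: [0, -1, -3, 4]
R3 ← R3 − (3/4)·R1: [0, -3, -9, 12]
R4 ← R4 + (3/4)·R1: [0, -1, -3, 4]
R3 ← R3 − (3)·R2: [0, 0, 0, 0]
R4 ← R4 − R2: [0, 0, 0, 0]
R5 ← R5 + (2)·R2: [0, 0, 0, 0]
Echelon form has 2 nonzero rows, so rank(T) = 2.
Each nonzero row contributes one pivot column: 2 pivot columns.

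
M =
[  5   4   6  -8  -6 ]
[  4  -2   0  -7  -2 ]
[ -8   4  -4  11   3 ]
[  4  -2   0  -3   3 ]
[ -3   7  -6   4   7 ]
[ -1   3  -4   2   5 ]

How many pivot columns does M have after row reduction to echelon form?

Row reduce to echelon form.
R2 ← R2 − (4/5)·R1: [0, -26/5, -24/5, -3/5, 14/5]
R3 ← R3 + (8/5)·R1: [0, 52/5, 28/5, -9/5, -33/5]
R4 ← R4 − (4/5)·R1: [0, -26/5, -24/5, 17/5, 39/5]
R5 ← R5 + (3/5)·R1: [0, 47/5, -12/5, -4/5, 17/5]
R6 ← R6 + (1/5)·R1: [0, 19/5, -14/5, 2/5, 19/5]
R3 ← R3 + (2)·R2: [0, 0, -4, -3, -1]
R4 ← R4 − R2: [0, 0, 0, 4, 5]
R5 ← R5 + (47/26)·R2: [0, 0, -144/13, -49/26, 110/13]
R6 ← R6 + (19/26)·R2: [0, 0, -82/13, -1/26, 76/13]
R5 ← R5 − (36/13)·R3: [0, 0, 0, 167/26, 146/13]
R6 ← R6 − (41/26)·R3: [0, 0, 0, 61/13, 193/26]
R5 ← R5 − (167/104)·R4: [0, 0, 0, 0, 333/104]
R6 ← R6 − (61/52)·R4: [0, 0, 0, 0, 81/52]
R6 ← R6 − (18/37)·R5: [0, 0, 0, 0, 0]
Echelon form has 5 nonzero rows, so rank(M) = 5.
Each nonzero row contributes one pivot column: 5 pivot columns.

5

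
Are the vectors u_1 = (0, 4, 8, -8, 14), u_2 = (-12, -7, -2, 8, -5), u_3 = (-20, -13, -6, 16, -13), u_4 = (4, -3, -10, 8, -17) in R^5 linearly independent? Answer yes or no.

Form the matrix with these vectors as rows and row reduce.
Swap R1 ↔ R2
R3 ← R3 − (5/3)·R1: [0, -4/3, -8/3, 8/3, -14/3]
R4 ← R4 + (1/3)·R1: [0, -16/3, -32/3, 32/3, -56/3]
R3 ← R3 + (1/3)·R2: [0, 0, 0, 0, 0]
R4 ← R4 + (4/3)·R2: [0, 0, 0, 0, 0]
2 nonzero rows, so the 4 vectors span a space of dimension 2.
Since 2 < 4, the vectors are linearly dependent.

no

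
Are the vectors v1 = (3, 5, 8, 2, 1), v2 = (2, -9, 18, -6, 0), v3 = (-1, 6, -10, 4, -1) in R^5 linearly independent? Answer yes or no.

Form the matrix with these vectors as rows and row reduce.
R2 ← R2 − (2/3)·R1: [0, -37/3, 38/3, -22/3, -2/3]
R3 ← R3 + (1/3)·R1: [0, 23/3, -22/3, 14/3, -2/3]
R3 ← R3 + (23/37)·R2: [0, 0, 20/37, 4/37, -40/37]
3 nonzero rows, so the 3 vectors span a space of dimension 3.
Since 3 = 3, the vectors are linearly independent.

yes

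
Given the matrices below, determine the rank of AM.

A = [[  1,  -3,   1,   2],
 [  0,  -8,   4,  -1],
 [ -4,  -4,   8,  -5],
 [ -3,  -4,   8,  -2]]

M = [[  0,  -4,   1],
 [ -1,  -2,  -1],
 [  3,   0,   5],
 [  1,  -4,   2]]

First compute AM:
[[  8,  -6,  13],
 [ 19,  20,  26],
 [ 23,  44,  30],
 [ 26,  28,  37]]
Now row reduce the product.
R2 ← R2 − (19/8)·R1: [0, 137/4, -39/8]
R3 ← R3 − (23/8)·R1: [0, 245/4, -59/8]
R4 ← R4 − (13/4)·R1: [0, 95/2, -21/4]
R3 ← R3 − (245/137)·R2: [0, 0, 184/137]
R4 ← R4 − (190/137)·R2: [0, 0, 207/137]
R4 ← R4 − (9/8)·R3: [0, 0, 0]
3 nonzero rows, so rank(AM) = 3.

3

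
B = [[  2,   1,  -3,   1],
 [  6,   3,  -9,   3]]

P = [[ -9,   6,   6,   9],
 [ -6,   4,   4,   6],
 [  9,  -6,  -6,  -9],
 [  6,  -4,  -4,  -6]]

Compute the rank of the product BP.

1

First compute BP:
[[-45,  30,  30,  45],
 [-135,  90,  90, 135]]
Now row reduce the product.
R2 ← R2 − (3)·R1: [0, 0, 0, 0]
1 nonzero row, so rank(BP) = 1.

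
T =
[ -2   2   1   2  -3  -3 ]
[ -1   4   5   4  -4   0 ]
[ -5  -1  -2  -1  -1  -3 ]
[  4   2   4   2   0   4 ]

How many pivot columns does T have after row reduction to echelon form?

3

Row reduce to echelon form.
R2 ← R2 − (1/2)·R1: [0, 3, 9/2, 3, -5/2, 3/2]
R3 ← R3 − (5/2)·R1: [0, -6, -9/2, -6, 13/2, 9/2]
R4 ← R4 + (2)·R1: [0, 6, 6, 6, -6, -2]
R3 ← R3 + (2)·R2: [0, 0, 9/2, 0, 3/2, 15/2]
R4 ← R4 − (2)·R2: [0, 0, -3, 0, -1, -5]
R4 ← R4 + (2/3)·R3: [0, 0, 0, 0, 0, 0]
Echelon form has 3 nonzero rows, so rank(T) = 3.
Each nonzero row contributes one pivot column: 3 pivot columns.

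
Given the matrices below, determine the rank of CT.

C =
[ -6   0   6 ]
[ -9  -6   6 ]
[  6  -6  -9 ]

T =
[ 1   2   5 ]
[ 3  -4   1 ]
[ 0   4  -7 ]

First compute CT:
[[ -6,  12, -72],
 [-27,  30, -93],
 [-12,   0,  87]]
Now row reduce the product.
R2 ← R2 − (9/2)·R1: [0, -24, 231]
R3 ← R3 − (2)·R1: [0, -24, 231]
R3 ← R3 − R2: [0, 0, 0]
2 nonzero rows, so rank(CT) = 2.

2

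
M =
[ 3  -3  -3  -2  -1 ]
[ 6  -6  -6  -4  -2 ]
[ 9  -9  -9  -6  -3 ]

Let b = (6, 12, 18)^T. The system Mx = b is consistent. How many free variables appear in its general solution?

4

Row reduce the augmented matrix [M | b].
R2 ← R2 − (2)·R1: [0, 0, 0, 0, 0, 0]
R3 ← R3 − (3)·R1: [0, 0, 0, 0, 0, 0]
The echelon form has 1 nonzero rows, and every pivot lies in the first 5 columns, so rank(M) = rank([M|b]) = 1.
The system is consistent.
Free variables = (unknowns) − (rank) = 5 − 1 = 4.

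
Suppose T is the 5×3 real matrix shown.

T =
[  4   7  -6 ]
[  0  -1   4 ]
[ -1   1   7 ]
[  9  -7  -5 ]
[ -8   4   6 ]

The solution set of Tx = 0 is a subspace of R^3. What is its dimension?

Row reduce to echelon form.
R3 ← R3 + (1/4)·R1: [0, 11/4, 11/2]
R4 ← R4 − (9/4)·R1: [0, -91/4, 17/2]
R5 ← R5 + (2)·R1: [0, 18, -6]
R3 ← R3 + (11/4)·R2: [0, 0, 33/2]
R4 ← R4 − (91/4)·R2: [0, 0, -165/2]
R5 ← R5 + (18)·R2: [0, 0, 66]
R4 ← R4 + (5)·R3: [0, 0, 0]
R5 ← R5 − (4)·R3: [0, 0, 0]
3 nonzero rows, so rank(T) = 3.
T has 3 columns; by rank–nullity, nullity = 3 − 3 = 0.

0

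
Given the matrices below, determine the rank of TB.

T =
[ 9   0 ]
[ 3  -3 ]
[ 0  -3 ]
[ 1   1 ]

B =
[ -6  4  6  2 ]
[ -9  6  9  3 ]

First compute TB:
[[-54,  36,  54,  18],
 [  9,  -6,  -9,  -3],
 [ 27, -18, -27,  -9],
 [-15,  10,  15,   5]]
Now row reduce the product.
R2 ← R2 + (1/6)·R1: [0, 0, 0, 0]
R3 ← R3 + (1/2)·R1: [0, 0, 0, 0]
R4 ← R4 − (5/18)·R1: [0, 0, 0, 0]
1 nonzero row, so rank(TB) = 1.

1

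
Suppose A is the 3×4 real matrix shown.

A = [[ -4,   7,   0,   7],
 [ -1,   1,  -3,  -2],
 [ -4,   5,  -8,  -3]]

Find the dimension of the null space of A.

2

Row reduce to echelon form.
R2 ← R2 − (1/4)·R1: [0, -3/4, -3, -15/4]
R3 ← R3 − R1: [0, -2, -8, -10]
R3 ← R3 − (8/3)·R2: [0, 0, 0, 0]
2 nonzero rows, so rank(A) = 2.
A has 4 columns; by rank–nullity, nullity = 4 − 2 = 2.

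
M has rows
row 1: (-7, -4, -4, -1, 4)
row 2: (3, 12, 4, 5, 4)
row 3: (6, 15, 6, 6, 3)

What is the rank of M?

2

Row reduce to echelon form.
R2 ← R2 + (3/7)·R1: [0, 72/7, 16/7, 32/7, 40/7]
R3 ← R3 + (6/7)·R1: [0, 81/7, 18/7, 36/7, 45/7]
R3 ← R3 − (9/8)·R2: [0, 0, 0, 0, 0]
Echelon form has 2 nonzero rows, so rank(M) = 2.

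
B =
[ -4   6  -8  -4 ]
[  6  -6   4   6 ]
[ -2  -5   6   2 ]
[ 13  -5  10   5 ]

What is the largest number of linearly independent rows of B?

3

Row reduce to echelon form.
R2 ← R2 + (3/2)·R1: [0, 3, -8, 0]
R3 ← R3 − (1/2)·R1: [0, -8, 10, 4]
R4 ← R4 + (13/4)·R1: [0, 29/2, -16, -8]
R3 ← R3 + (8/3)·R2: [0, 0, -34/3, 4]
R4 ← R4 − (29/6)·R2: [0, 0, 68/3, -8]
R4 ← R4 + (2)·R3: [0, 0, 0, 0]
Echelon form has 3 nonzero rows, so rank(B) = 3.
The rank gives the maximum number of linearly independent rows: 3.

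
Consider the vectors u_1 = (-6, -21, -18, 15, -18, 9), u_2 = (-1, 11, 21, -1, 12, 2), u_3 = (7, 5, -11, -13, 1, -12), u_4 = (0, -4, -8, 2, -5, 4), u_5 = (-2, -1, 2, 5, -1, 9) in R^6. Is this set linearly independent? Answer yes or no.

no

Form the matrix with these vectors as rows and row reduce.
R2 ← R2 − (1/6)·R1: [0, 29/2, 24, -7/2, 15, 1/2]
R3 ← R3 + (7/6)·R1: [0, -39/2, -32, 9/2, -20, -3/2]
R5 ← R5 − (1/3)·R1: [0, 6, 8, 0, 5, 6]
R3 ← R3 + (39/29)·R2: [0, 0, 8/29, -6/29, 5/29, -24/29]
R4 ← R4 + (8/29)·R2: [0, 0, -40/29, 30/29, -25/29, 120/29]
R5 ← R5 − (12/29)·R2: [0, 0, -56/29, 42/29, -35/29, 168/29]
R4 ← R4 + (5)·R3: [0, 0, 0, 0, 0, 0]
R5 ← R5 + (7)·R3: [0, 0, 0, 0, 0, 0]
3 nonzero rows, so the 5 vectors span a space of dimension 3.
Since 3 < 5, the vectors are linearly dependent.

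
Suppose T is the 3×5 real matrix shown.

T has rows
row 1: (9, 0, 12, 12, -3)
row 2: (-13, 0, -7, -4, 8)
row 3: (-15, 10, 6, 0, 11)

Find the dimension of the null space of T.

2

Row reduce to echelon form.
R2 ← R2 + (13/9)·R1: [0, 0, 31/3, 40/3, 11/3]
R3 ← R3 + (5/3)·R1: [0, 10, 26, 20, 6]
Swap R2 ↔ R3
3 nonzero rows, so rank(T) = 3.
T has 5 columns; by rank–nullity, nullity = 5 − 3 = 2.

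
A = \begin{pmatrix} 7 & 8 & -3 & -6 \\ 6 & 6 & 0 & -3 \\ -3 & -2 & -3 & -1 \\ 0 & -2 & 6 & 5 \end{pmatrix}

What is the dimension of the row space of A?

Row reduce to echelon form.
R2 ← R2 − (6/7)·R1: [0, -6/7, 18/7, 15/7]
R3 ← R3 + (3/7)·R1: [0, 10/7, -30/7, -25/7]
R3 ← R3 + (5/3)·R2: [0, 0, 0, 0]
R4 ← R4 − (7/3)·R2: [0, 0, 0, 0]
Echelon form has 2 nonzero rows, so rank(A) = 2.
The row space has dimension equal to the rank: 2.

2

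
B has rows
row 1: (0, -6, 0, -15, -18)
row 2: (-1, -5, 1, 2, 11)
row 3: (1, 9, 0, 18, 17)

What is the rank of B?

Row reduce to echelon form.
Swap R1 ↔ R2
R3 ← R3 + R1: [0, 4, 1, 20, 28]
R3 ← R3 + (2/3)·R2: [0, 0, 1, 10, 16]
Echelon form has 3 nonzero rows, so rank(B) = 3.

3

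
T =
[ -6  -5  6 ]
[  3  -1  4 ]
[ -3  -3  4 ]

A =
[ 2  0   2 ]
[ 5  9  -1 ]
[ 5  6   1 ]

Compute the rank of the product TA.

First compute TA:
[[ -7,  -9,  -1],
 [ 21,  15,  11],
 [ -1,  -3,   1]]
Now row reduce the product.
R2 ← R2 + (3)·R1: [0, -12, 8]
R3 ← R3 − (1/7)·R1: [0, -12/7, 8/7]
R3 ← R3 − (1/7)·R2: [0, 0, 0]
2 nonzero rows, so rank(TA) = 2.

2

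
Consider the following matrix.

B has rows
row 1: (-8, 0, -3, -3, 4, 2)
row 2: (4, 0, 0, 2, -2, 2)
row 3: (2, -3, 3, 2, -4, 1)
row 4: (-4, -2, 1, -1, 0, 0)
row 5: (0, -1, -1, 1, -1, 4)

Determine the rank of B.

Row reduce to echelon form.
R2 ← R2 + (1/2)·R1: [0, 0, -3/2, 1/2, 0, 3]
R3 ← R3 + (1/4)·R1: [0, -3, 9/4, 5/4, -3, 3/2]
R4 ← R4 − (1/2)·R1: [0, -2, 5/2, 1/2, -2, -1]
Swap R2 ↔ R3
R4 ← R4 − (2/3)·R2: [0, 0, 1, -1/3, 0, -2]
R5 ← R5 − (1/3)·R2: [0, 0, -7/4, 7/12, 0, 7/2]
R4 ← R4 + (2/3)·R3: [0, 0, 0, 0, 0, 0]
R5 ← R5 − (7/6)·R3: [0, 0, 0, 0, 0, 0]
Echelon form has 3 nonzero rows, so rank(B) = 3.

3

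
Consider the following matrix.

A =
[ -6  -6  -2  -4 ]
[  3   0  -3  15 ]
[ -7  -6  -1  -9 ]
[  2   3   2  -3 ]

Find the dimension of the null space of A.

Row reduce to echelon form.
R2 ← R2 + (1/2)·R1: [0, -3, -4, 13]
R3 ← R3 − (7/6)·R1: [0, 1, 4/3, -13/3]
R4 ← R4 + (1/3)·R1: [0, 1, 4/3, -13/3]
R3 ← R3 + (1/3)·R2: [0, 0, 0, 0]
R4 ← R4 + (1/3)·R2: [0, 0, 0, 0]
2 nonzero rows, so rank(A) = 2.
A has 4 columns; by rank–nullity, nullity = 4 − 2 = 2.

2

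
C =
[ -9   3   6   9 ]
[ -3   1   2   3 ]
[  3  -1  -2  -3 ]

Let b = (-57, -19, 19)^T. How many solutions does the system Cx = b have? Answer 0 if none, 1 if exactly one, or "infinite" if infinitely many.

Row reduce the augmented matrix [C | b].
R2 ← R2 − (1/3)·R1: [0, 0, 0, 0, 0]
R3 ← R3 + (1/3)·R1: [0, 0, 0, 0, 0]
The echelon form has 1 nonzero rows, and every pivot lies in the first 4 columns, so rank(C) = rank([C|b]) = 1.
The system is consistent.
rank = 1 < 4 unknowns, so there are infinitely many solutions.

infinite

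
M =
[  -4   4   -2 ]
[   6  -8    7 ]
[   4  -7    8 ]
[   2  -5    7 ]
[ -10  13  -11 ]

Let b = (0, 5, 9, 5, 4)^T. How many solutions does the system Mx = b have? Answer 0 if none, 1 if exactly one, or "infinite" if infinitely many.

Row reduce the augmented matrix [M | b].
R2 ← R2 + (3/2)·R1: [0, -2, 4, 5]
R3 ← R3 + R1: [0, -3, 6, 9]
R4 ← R4 + (1/2)·R1: [0, -3, 6, 5]
R5 ← R5 − (5/2)·R1: [0, 3, -6, 4]
R3 ← R3 − (3/2)·R2: [0, 0, 0, 3/2]
R4 ← R4 − (3/2)·R2: [0, 0, 0, -5/2]
R5 ← R5 + (3/2)·R2: [0, 0, 0, 23/2]
R4 ← R4 + (5/3)·R3: [0, 0, 0, 0]
R5 ← R5 − (23/3)·R3: [0, 0, 0, 0]
The echelon form has 3 nonzero rows; the last pivot sits in the augmented column, so rank(M) = 2 but rank([M|b]) = 3.
Since the ranks differ, the system is inconsistent.
It has no solutions.

0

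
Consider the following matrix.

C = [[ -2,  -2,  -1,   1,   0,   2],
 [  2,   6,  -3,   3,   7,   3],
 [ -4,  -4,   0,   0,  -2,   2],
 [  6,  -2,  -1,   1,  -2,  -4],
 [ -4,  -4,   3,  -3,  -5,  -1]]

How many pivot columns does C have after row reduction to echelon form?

3

Row reduce to echelon form.
R2 ← R2 + R1: [0, 4, -4, 4, 7, 5]
R3 ← R3 − (2)·R1: [0, 0, 2, -2, -2, -2]
R4 ← R4 + (3)·R1: [0, -8, -4, 4, -2, 2]
R5 ← R5 − (2)·R1: [0, 0, 5, -5, -5, -5]
R4 ← R4 + (2)·R2: [0, 0, -12, 12, 12, 12]
R4 ← R4 + (6)·R3: [0, 0, 0, 0, 0, 0]
R5 ← R5 − (5/2)·R3: [0, 0, 0, 0, 0, 0]
Echelon form has 3 nonzero rows, so rank(C) = 3.
Each nonzero row contributes one pivot column: 3 pivot columns.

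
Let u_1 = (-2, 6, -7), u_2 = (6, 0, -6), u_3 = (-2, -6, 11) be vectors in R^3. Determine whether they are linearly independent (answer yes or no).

Form the matrix with these vectors as rows and row reduce.
R2 ← R2 + (3)·R1: [0, 18, -27]
R3 ← R3 − R1: [0, -12, 18]
R3 ← R3 + (2/3)·R2: [0, 0, 0]
2 nonzero rows, so the 3 vectors span a space of dimension 2.
Since 2 < 3, the vectors are linearly dependent.

no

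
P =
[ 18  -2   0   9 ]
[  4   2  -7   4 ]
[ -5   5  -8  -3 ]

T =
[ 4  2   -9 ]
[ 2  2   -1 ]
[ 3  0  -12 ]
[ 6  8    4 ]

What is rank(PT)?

2

First compute PT:
[[122, 104, -124],
 [ 23,  44,  62],
 [-52, -24, 124]]
Now row reduce the product.
R2 ← R2 − (23/122)·R1: [0, 1488/61, 5208/61]
R3 ← R3 + (26/61)·R1: [0, 1240/61, 4340/61]
R3 ← R3 − (5/6)·R2: [0, 0, 0]
2 nonzero rows, so rank(PT) = 2.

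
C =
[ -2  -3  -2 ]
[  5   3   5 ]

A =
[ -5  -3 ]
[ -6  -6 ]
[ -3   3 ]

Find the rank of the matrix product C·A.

2

First compute CA:
[[ 34,  18],
 [-58, -18]]
Now row reduce the product.
R2 ← R2 + (29/17)·R1: [0, 216/17]
2 nonzero rows, so rank(CA) = 2.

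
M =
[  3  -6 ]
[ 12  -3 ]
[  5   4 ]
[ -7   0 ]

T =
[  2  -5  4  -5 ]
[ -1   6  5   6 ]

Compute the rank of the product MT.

2

First compute MT:
[[ 12, -51, -18, -51],
 [ 27, -78,  33, -78],
 [  6,  -1,  40,  -1],
 [-14,  35, -28,  35]]
Now row reduce the product.
R2 ← R2 − (9/4)·R1: [0, 147/4, 147/2, 147/4]
R3 ← R3 − (1/2)·R1: [0, 49/2, 49, 49/2]
R4 ← R4 + (7/6)·R1: [0, -49/2, -49, -49/2]
R3 ← R3 − (2/3)·R2: [0, 0, 0, 0]
R4 ← R4 + (2/3)·R2: [0, 0, 0, 0]
2 nonzero rows, so rank(MT) = 2.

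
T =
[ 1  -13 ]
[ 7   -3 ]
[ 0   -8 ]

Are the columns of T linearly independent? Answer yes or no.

Row reduce T to echelon form.
R2 ← R2 − (7)·R1: [0, 88]
R3 ← R3 + (1/11)·R2: [0, 0]
2 pivots among 2 columns.
Every column is a pivot column, so the columns are linearly independent.

yes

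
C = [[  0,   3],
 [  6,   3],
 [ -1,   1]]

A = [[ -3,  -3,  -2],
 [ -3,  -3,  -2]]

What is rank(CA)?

First compute CA:
[[ -9,  -9,  -6],
 [-27, -27, -18],
 [  0,   0,   0]]
Now row reduce the product.
R2 ← R2 − (3)·R1: [0, 0, 0]
1 nonzero row, so rank(CA) = 1.

1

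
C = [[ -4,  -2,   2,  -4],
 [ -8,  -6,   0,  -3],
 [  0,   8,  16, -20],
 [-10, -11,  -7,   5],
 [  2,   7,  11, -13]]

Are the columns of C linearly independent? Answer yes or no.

no

Row reduce C to echelon form.
R2 ← R2 − (2)·R1: [0, -2, -4, 5]
R4 ← R4 − (5/2)·R1: [0, -6, -12, 15]
R5 ← R5 + (1/2)·R1: [0, 6, 12, -15]
R3 ← R3 + (4)·R2: [0, 0, 0, 0]
R4 ← R4 − (3)·R2: [0, 0, 0, 0]
R5 ← R5 + (3)·R2: [0, 0, 0, 0]
2 pivots among 4 columns.
Only 2 < 4 pivot columns, so the columns are linearly dependent.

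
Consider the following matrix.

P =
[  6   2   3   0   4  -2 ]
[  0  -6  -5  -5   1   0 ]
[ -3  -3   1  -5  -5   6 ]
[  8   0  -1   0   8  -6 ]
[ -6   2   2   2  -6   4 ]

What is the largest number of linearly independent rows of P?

3

Row reduce to echelon form.
R3 ← R3 + (1/2)·R1: [0, -2, 5/2, -5, -3, 5]
R4 ← R4 − (4/3)·R1: [0, -8/3, -5, 0, 8/3, -10/3]
R5 ← R5 + R1: [0, 4, 5, 2, -2, 2]
R3 ← R3 − (1/3)·R2: [0, 0, 25/6, -10/3, -10/3, 5]
R4 ← R4 − (4/9)·R2: [0, 0, -25/9, 20/9, 20/9, -10/3]
R5 ← R5 + (2/3)·R2: [0, 0, 5/3, -4/3, -4/3, 2]
R4 ← R4 + (2/3)·R3: [0, 0, 0, 0, 0, 0]
R5 ← R5 − (2/5)·R3: [0, 0, 0, 0, 0, 0]
Echelon form has 3 nonzero rows, so rank(P) = 3.
The rank gives the maximum number of linearly independent rows: 3.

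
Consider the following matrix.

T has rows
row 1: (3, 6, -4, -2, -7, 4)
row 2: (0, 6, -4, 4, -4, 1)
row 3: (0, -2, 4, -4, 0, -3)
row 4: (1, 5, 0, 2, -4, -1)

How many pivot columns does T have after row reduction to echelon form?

4

Row reduce to echelon form.
R4 ← R4 − (1/3)·R1: [0, 3, 4/3, 8/3, -5/3, -7/3]
R3 ← R3 + (1/3)·R2: [0, 0, 8/3, -8/3, -4/3, -8/3]
R4 ← R4 − (1/2)·R2: [0, 0, 10/3, 2/3, 1/3, -17/6]
R4 ← R4 − (5/4)·R3: [0, 0, 0, 4, 2, 1/2]
Echelon form has 4 nonzero rows, so rank(T) = 4.
Each nonzero row contributes one pivot column: 4 pivot columns.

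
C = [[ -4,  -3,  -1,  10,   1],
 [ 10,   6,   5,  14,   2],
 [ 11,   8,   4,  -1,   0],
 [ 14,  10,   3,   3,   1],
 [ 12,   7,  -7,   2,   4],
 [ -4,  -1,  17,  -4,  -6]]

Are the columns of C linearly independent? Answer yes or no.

yes

Row reduce C to echelon form.
R2 ← R2 + (5/2)·R1: [0, -3/2, 5/2, 39, 9/2]
R3 ← R3 + (11/4)·R1: [0, -1/4, 5/4, 53/2, 11/4]
R4 ← R4 + (7/2)·R1: [0, -1/2, -1/2, 38, 9/2]
R5 ← R5 + (3)·R1: [0, -2, -10, 32, 7]
R6 ← R6 − R1: [0, 2, 18, -14, -7]
R3 ← R3 − (1/6)·R2: [0, 0, 5/6, 20, 2]
R4 ← R4 − (1/3)·R2: [0, 0, -4/3, 25, 3]
R5 ← R5 − (4/3)·R2: [0, 0, -40/3, -20, 1]
R6 ← R6 + (4/3)·R2: [0, 0, 64/3, 38, -1]
R4 ← R4 + (8/5)·R3: [0, 0, 0, 57, 31/5]
R5 ← R5 + (16)·R3: [0, 0, 0, 300, 33]
R6 ← R6 − (128/5)·R3: [0, 0, 0, -474, -261/5]
R5 ← R5 − (100/19)·R4: [0, 0, 0, 0, 7/19]
R6 ← R6 + (158/19)·R4: [0, 0, 0, 0, -61/95]
R6 ← R6 + (61/35)·R5: [0, 0, 0, 0, 0]
5 pivots among 5 columns.
Every column is a pivot column, so the columns are linearly independent.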